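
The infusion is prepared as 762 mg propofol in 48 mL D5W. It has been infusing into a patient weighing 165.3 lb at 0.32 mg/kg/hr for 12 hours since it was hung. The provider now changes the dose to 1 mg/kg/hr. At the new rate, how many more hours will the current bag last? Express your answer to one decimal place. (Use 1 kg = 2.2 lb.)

6.3 hours

Initial rate:
Weight = 165.3 lb ÷ 2.2 lb/kg = 75.13636 kg
Dose = 0.32 mg/kg/hr × 75.13636 kg = 24.04364 mg/hr
Concentration = 762 mg ÷ 48 mL = 15.875 mg/mL
Rate = 24.04364 mg/hr ÷ 15.875 mg/mL = 1.51456 mL/hr
Volume infused so far = 1.51456 mL/hr × 12 hr = 18.17472 mL
Volume remaining = 48 − 18.17472 = 29.82528 mL
New rate:
Dose = 1 mg/kg/hr × 75.13636 kg = 75.13636 mg/hr
Rate = 75.13636 mg/hr ÷ 15.875 mg/mL = 4.732999 mL/hr
Time remaining = 29.82528 mL ÷ 4.732999 mL/hr = 6.301561 hr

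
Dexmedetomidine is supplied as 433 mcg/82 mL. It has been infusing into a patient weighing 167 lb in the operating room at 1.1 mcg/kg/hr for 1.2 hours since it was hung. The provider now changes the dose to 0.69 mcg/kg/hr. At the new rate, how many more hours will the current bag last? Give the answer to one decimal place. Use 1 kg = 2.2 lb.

6.4 hours

Initial rate:
Weight = 167 lb ÷ 2.2 lb/kg = 75.90909 kg
Dose = 1.1 mcg/kg/hr × 75.90909 kg = 83.5 mcg/hr
Concentration = 433 mcg ÷ 82 mL = 5.280488 mcg/mL
Rate = 83.5 mcg/hr ÷ 5.280488 mcg/mL = 15.81293 mL/hr
Volume infused so far = 15.81293 mL/hr × 1.2 hr = 18.97552 mL
Volume remaining = 82 − 18.97552 = 63.02448 mL
New rate:
Dose = 0.69 mcg/kg/hr × 75.90909 kg = 52.37727 mcg/hr
Rate = 52.37727 mcg/hr ÷ 5.280488 mcg/mL = 9.919022 mL/hr
Time remaining = 63.02448 mL ÷ 9.919022 mL/hr = 6.353901 hr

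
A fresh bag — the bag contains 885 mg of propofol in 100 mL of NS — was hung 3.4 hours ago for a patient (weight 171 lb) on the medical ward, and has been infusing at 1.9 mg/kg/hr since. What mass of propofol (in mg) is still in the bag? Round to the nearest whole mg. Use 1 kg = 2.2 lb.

Weight = 171 lb ÷ 2.2 lb/kg = 77.72727 kg
Dose = 1.9 mg/kg/hr × 77.72727 kg = 147.6818 mg/hr
Concentration = 885 mg ÷ 100 mL = 8.85 mg/mL
Rate = 147.6818 mg/hr ÷ 8.85 mg/mL = 16.68721 mL/hr
Volume infused = 16.68721 mL/hr × 3.4 hr = 56.73652 mL
Volume remaining = 100 − 56.73652 = 43.26348 mL
Drug remaining = 43.26348 mL × 8.85 mg/mL = 382.8818 mg

383 mg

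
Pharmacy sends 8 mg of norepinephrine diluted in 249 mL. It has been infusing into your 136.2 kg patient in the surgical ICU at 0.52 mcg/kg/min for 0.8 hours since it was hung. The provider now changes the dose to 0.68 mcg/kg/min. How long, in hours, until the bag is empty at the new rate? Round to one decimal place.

0.8 hours

Initial rate:
Dose = 0.52 mcg/kg/min × 136.2 kg = 70.824 mcg/min
70.824 mcg/min × 60 min/hr = 4249.44 mcg/hr
Concentration = 8 mg ÷ 249 mL = 0.03212851 mg/mL = 32.12851 mcg/mL
Rate = 4249.44 mcg/hr ÷ 32.12851 mcg/mL = 132.2638 mL/hr
Volume infused so far = 132.2638 mL/hr × 0.8 hr = 105.8111 mL
Volume remaining = 249 − 105.8111 = 143.1889 mL
New rate:
Dose = 0.68 mcg/kg/min × 136.2 kg = 92.616 mcg/min
92.616 mcg/min × 60 min/hr = 5556.96 mcg/hr
Rate = 5556.96 mcg/hr ÷ 32.12851 mcg/mL = 172.9604 mL/hr
Time remaining = 143.1889 mL ÷ 172.9604 mL/hr = 0.8278714 hr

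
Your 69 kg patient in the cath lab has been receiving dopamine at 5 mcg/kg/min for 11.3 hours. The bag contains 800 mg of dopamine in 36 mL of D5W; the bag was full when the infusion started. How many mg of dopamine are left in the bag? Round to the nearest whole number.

Dose = 5 mcg/kg/min × 69 kg = 345 mcg/min
345 mcg/min × 60 min/hr = 20700 mcg/hr
Concentration = 800 mg ÷ 36 mL = 22.22222 mg/mL = 22222.22 mcg/mL
Rate = 20700 mcg/hr ÷ 22222.22 mcg/mL = 0.9315 mL/hr
Volume infused = 0.9315 mL/hr × 11.3 hr = 10.52595 mL
Volume remaining = 36 − 10.52595 = 25.47405 mL
Drug remaining = 25.47405 mL × 22222.22 mcg/mL = 566090 mcg = 566.09 mg

566 mg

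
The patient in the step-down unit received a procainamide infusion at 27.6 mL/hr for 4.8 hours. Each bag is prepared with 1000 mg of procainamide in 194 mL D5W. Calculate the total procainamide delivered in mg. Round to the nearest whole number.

683 mg

Concentration = 1000 mg ÷ 194 mL = 5.154639 mg/mL
Drug rate = 27.6 mL/hr × 5.154639 mg/mL = 142.268 mg/hr
Total = 142.268 mg/hr × 4.8 hr = 682.8866 mg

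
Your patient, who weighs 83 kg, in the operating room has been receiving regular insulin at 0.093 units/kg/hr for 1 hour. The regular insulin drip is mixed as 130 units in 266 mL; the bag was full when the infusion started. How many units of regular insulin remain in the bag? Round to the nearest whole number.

Dose = 0.093 units/kg/hr × 83 kg = 7.719 units/hr
Concentration = 130 units ÷ 266 mL = 0.4887218 units/mL
Rate = 7.719 units/hr ÷ 0.4887218 units/mL = 15.79426 mL/hr
Volume infused = 15.79426 mL/hr × 1 hr = 15.79426 mL
Volume remaining = 266 − 15.79426 = 250.2057 mL
Drug remaining = 250.2057 mL × 0.4887218 units/mL = 122.281 units

122 units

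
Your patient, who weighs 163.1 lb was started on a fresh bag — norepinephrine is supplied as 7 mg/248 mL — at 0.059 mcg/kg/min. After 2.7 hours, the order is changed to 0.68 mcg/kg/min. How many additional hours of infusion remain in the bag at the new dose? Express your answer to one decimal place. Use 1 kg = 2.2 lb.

2.1 hours

Initial rate:
Weight = 163.1 lb ÷ 2.2 lb/kg = 74.13636 kg
Dose = 0.059 mcg/kg/min × 74.13636 kg = 4.374045 mcg/min
4.374045 mcg/min × 60 min/hr = 262.4427 mcg/hr
Concentration = 7 mg ÷ 248 mL = 0.02822581 mg/mL = 28.22581 mcg/mL
Rate = 262.4427 mcg/hr ÷ 28.22581 mcg/mL = 9.297971 mL/hr
Volume infused so far = 9.297971 mL/hr × 2.7 hr = 25.10452 mL
Volume remaining = 248 − 25.10452 = 222.8955 mL
New rate:
Dose = 0.68 mcg/kg/min × 74.13636 kg = 50.41273 mcg/min
50.41273 mcg/min × 60 min/hr = 3024.764 mcg/hr
Rate = 3024.764 mcg/hr ÷ 28.22581 mcg/mL = 107.1631 mL/hr
Time remaining = 222.8955 mL ÷ 107.1631 mL/hr = 2.079966 hr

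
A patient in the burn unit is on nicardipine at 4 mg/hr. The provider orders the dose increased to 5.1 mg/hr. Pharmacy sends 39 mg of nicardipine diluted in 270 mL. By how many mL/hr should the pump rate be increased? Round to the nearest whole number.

8 mL/hr

At the current dose:
Concentration = 39 mg ÷ 270 mL = 0.1444444 mg/mL
Rate = 4 mg/hr ÷ 0.1444444 mg/mL = 27.69231 mL/hr
At the new dose:
Rate = 5.1 mg/hr ÷ 0.1444444 mg/mL = 35.30769 mL/hr
Change = 35.30769 − 27.69231 = 7.615385 mL/hr → 7.615385 mL/hr increase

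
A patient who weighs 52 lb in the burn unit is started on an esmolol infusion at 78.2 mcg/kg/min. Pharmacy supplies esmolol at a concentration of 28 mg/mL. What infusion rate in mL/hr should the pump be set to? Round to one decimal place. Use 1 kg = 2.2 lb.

Weight = 52 lb ÷ 2.2 lb/kg = 23.63636 kg
Dose = 78.2 mcg/kg/min × 23.63636 kg = 1848.364 mcg/min
1848.364 mcg/min × 60 min/hr = 110901.8 mcg/hr
Concentration = 28 mg/mL = 28000 mcg/mL
Rate = 110901.8 mcg/hr ÷ 28000 mcg/mL = 3.960779 mL/hr

4.0 mL/hr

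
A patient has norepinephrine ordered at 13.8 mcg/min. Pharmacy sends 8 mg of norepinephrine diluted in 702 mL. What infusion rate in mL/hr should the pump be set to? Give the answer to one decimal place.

72.7 mL/hr

13.8 mcg/min × 60 min/hr = 828 mcg/hr
Concentration = 8 mg ÷ 702 mL = 0.01139601 mg/mL = 11.39601 mcg/mL
Rate = 828 mcg/hr ÷ 11.39601 mcg/mL = 72.657 mL/hr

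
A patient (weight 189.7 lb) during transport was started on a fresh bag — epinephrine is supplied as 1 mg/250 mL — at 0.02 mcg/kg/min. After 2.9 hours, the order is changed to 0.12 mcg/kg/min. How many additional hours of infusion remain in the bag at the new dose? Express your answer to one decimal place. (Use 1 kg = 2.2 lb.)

Initial rate:
Weight = 189.7 lb ÷ 2.2 lb/kg = 86.22727 kg
Dose = 0.02 mcg/kg/min × 86.22727 kg = 1.724545 mcg/min
1.724545 mcg/min × 60 min/hr = 103.4727 mcg/hr
Concentration = 1 mg ÷ 250 mL = 0.004 mg/mL = 4 mcg/mL
Rate = 103.4727 mcg/hr ÷ 4 mcg/mL = 25.86818 mL/hr
Volume infused so far = 25.86818 mL/hr × 2.9 hr = 75.01773 mL
Volume remaining = 250 − 75.01773 = 174.9823 mL
New rate:
Dose = 0.12 mcg/kg/min × 86.22727 kg = 10.34727 mcg/min
10.34727 mcg/min × 60 min/hr = 620.8364 mcg/hr
Rate = 620.8364 mcg/hr ÷ 4 mcg/mL = 155.2091 mL/hr
Time remaining = 174.9823 mL ÷ 155.2091 mL/hr = 1.127397 hr

1.1 hours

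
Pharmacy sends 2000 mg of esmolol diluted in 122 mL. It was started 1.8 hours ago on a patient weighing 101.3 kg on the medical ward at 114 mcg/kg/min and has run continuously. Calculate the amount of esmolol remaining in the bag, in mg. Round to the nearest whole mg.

Dose = 114 mcg/kg/min × 101.3 kg = 11548.2 mcg/min
11548.2 mcg/min × 60 min/hr = 692892 mcg/hr
Concentration = 2000 mg ÷ 122 mL = 16.39344 mg/mL = 16393.44 mcg/mL
Rate = 692892 mcg/hr ÷ 16393.44 mcg/mL = 42.26641 mL/hr
Volume infused = 42.26641 mL/hr × 1.8 hr = 76.07954 mL
Volume remaining = 122 − 76.07954 = 45.92046 mL
Drug remaining = 45.92046 mL × 16393.44 mcg/mL = 752794.4 mcg = 752.7944 mg

753 mg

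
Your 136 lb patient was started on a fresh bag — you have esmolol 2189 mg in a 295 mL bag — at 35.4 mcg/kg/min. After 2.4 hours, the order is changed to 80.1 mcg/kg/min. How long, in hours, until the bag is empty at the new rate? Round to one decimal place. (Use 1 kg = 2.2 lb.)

Initial rate:
Weight = 136 lb ÷ 2.2 lb/kg = 61.81818 kg
Dose = 35.4 mcg/kg/min × 61.81818 kg = 2188.364 mcg/min
2188.364 mcg/min × 60 min/hr = 131301.8 mcg/hr
Concentration = 2189 mg ÷ 295 mL = 7.420339 mg/mL = 7420.339 mcg/mL
Rate = 131301.8 mcg/hr ÷ 7420.339 mcg/mL = 17.69485 mL/hr
Volume infused so far = 17.69485 mL/hr × 2.4 hr = 42.46765 mL
Volume remaining = 295 − 42.46765 = 252.5323 mL
New rate:
Dose = 80.1 mcg/kg/min × 61.81818 kg = 4951.636 mcg/min
4951.636 mcg/min × 60 min/hr = 297098.2 mcg/hr
Rate = 297098.2 mcg/hr ÷ 7420.339 mcg/mL = 40.03836 mL/hr
Time remaining = 252.5323 mL ÷ 40.03836 mL/hr = 6.307261 hr

6.3 hours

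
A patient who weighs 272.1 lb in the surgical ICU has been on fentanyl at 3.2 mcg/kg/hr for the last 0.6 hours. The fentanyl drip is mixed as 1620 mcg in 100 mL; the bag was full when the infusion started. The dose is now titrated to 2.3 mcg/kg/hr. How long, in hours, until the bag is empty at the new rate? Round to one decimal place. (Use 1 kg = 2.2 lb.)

Initial rate:
Weight = 272.1 lb ÷ 2.2 lb/kg = 123.6818 kg
Dose = 3.2 mcg/kg/hr × 123.6818 kg = 395.7818 mcg/hr
Concentration = 1620 mcg ÷ 100 mL = 16.2 mcg/mL
Rate = 395.7818 mcg/hr ÷ 16.2 mcg/mL = 24.43098 mL/hr
Volume infused so far = 24.43098 mL/hr × 0.6 hr = 14.65859 mL
Volume remaining = 100 − 14.65859 = 85.34141 mL
New rate:
Dose = 2.3 mcg/kg/hr × 123.6818 kg = 284.4682 mcg/hr
Rate = 284.4682 mcg/hr ÷ 16.2 mcg/mL = 17.55976 mL/hr
Time remaining = 85.34141 mL ÷ 17.55976 mL/hr = 4.860055 hr

4.9 hours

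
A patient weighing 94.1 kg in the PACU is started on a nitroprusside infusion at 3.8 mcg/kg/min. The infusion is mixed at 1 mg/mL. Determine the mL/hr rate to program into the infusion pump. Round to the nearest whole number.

Dose = 3.8 mcg/kg/min × 94.1 kg = 357.58 mcg/min
357.58 mcg/min × 60 min/hr = 21454.8 mcg/hr
Concentration = 1 mg/mL = 1000 mcg/mL
Rate = 21454.8 mcg/hr ÷ 1000 mcg/mL = 21.4548 mL/hr

21 mL/hr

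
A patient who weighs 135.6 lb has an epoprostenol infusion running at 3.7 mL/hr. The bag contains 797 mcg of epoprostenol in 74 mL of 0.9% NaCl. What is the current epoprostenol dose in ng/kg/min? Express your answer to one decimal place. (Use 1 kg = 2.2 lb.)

10.8 ng/kg/min

Weight = 135.6 lb ÷ 2.2 lb/kg = 61.63636 kg
Concentration = 797 mcg ÷ 74 mL = 10.77027 mcg/mL = 10770.27 ng/mL
Drug rate = 3.7 mL/hr × 10770.27 ng/mL = 39850 ng/hr
39850 ng/hr ÷ 60 min/hr = 664.1667 ng/min
664.1667 ng/min ÷ 61.63636 kg = 10.77557 ng/kg/min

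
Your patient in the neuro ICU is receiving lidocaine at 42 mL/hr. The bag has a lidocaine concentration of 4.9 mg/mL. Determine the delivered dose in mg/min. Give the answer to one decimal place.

3.4 mg/min

Drug rate = 42 mL/hr × 4.9 mg/mL = 205.8 mg/hr
205.8 mg/hr ÷ 60 min/hr = 3.43 mg/min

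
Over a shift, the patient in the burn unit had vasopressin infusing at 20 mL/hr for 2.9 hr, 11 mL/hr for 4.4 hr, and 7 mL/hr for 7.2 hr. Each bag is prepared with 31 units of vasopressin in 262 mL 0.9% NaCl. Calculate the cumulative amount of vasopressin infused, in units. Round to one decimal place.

Concentration = 31 units ÷ 262 mL = 0.1183206 units/mL
Stage 1: 20 mL/hr × 2.9 hr = 58 mL → 58 mL × 0.1183206 units/mL = 6.862595 units
Stage 2: 11 mL/hr × 4.4 hr = 48.4 mL → 48.4 mL × 0.1183206 units/mL = 5.726718 units
Stage 3: 7 mL/hr × 7.2 hr = 50.4 mL → 50.4 mL × 0.1183206 units/mL = 5.963359 units
Total = 6.862595 + 5.726718 + 5.963359 = 18.55267 units

18.6 units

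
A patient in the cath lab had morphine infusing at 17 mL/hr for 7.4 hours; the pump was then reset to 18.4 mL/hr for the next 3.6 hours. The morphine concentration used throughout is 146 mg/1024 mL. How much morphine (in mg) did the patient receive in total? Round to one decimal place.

Concentration = 146 mg ÷ 1024 mL = 0.1425781 mg/mL
Stage 1: 17 mL/hr × 7.4 hr = 125.8 mL → 125.8 mL × 0.1425781 mg/mL = 17.93633 mg
Stage 2: 18.4 mL/hr × 3.6 hr = 66.24 mL → 66.24 mL × 0.1425781 mg/mL = 9.444375 mg
Total = 17.93633 + 9.444375 = 27.3807 mg

27.4 mg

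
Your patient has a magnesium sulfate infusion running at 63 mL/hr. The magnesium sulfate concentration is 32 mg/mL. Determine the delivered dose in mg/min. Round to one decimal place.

33.6 mg/min

Drug rate = 63 mL/hr × 32 mg/mL = 2016 mg/hr
2016 mg/hr ÷ 60 min/hr = 33.6 mg/min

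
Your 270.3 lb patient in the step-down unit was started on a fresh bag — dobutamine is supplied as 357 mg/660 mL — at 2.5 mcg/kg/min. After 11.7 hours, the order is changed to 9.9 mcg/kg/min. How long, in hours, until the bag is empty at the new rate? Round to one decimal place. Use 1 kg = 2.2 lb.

1.9 hours

Initial rate:
Weight = 270.3 lb ÷ 2.2 lb/kg = 122.8636 kg
Dose = 2.5 mcg/kg/min × 122.8636 kg = 307.1591 mcg/min
307.1591 mcg/min × 60 min/hr = 18429.55 mcg/hr
Concentration = 357 mg ÷ 660 mL = 0.5409091 mg/mL = 540.9091 mcg/mL
Rate = 18429.55 mcg/hr ÷ 540.9091 mcg/mL = 34.07143 mL/hr
Volume infused so far = 34.07143 mL/hr × 11.7 hr = 398.6357 mL
Volume remaining = 660 − 398.6357 = 261.3643 mL
New rate:
Dose = 9.9 mcg/kg/min × 122.8636 kg = 1216.35 mcg/min
1216.35 mcg/min × 60 min/hr = 72981 mcg/hr
Rate = 72981 mcg/hr ÷ 540.9091 mcg/mL = 134.9229 mL/hr
Time remaining = 261.3643 mL ÷ 134.9229 mL/hr = 1.937139 hr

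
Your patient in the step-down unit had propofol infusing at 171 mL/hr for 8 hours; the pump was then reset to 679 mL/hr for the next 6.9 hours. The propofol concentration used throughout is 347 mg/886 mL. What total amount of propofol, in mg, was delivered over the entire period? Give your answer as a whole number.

2371 mg

Concentration = 347 mg ÷ 886 mL = 0.3916479 mg/mL
Stage 1: 171 mL/hr × 8 hr = 1368 mL → 1368 mL × 0.3916479 mg/mL = 535.7743 mg
Stage 2: 679 mL/hr × 6.9 hr = 4685.1 mL → 4685.1 mL × 0.3916479 mg/mL = 1834.909 mg
Total = 535.7743 + 1834.909 = 2370.684 mg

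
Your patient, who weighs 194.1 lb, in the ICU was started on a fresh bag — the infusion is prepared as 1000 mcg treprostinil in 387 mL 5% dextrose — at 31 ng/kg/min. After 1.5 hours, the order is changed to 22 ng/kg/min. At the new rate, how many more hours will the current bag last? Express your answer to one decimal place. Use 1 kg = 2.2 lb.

Initial rate:
Weight = 194.1 lb ÷ 2.2 lb/kg = 88.22727 kg
Dose = 31 ng/kg/min × 88.22727 kg = 2735.045 ng/min
2735.045 ng/min × 60 min/hr = 164102.7 ng/hr
Concentration = 1000 mcg ÷ 387 mL = 2.583979 mcg/mL = 2583.979 ng/mL
Rate = 164102.7 ng/hr ÷ 2583.979 ng/mL = 63.50776 mL/hr
Volume infused so far = 63.50776 mL/hr × 1.5 hr = 95.26163 mL
Volume remaining = 387 − 95.26163 = 291.7384 mL
New rate:
Dose = 22 ng/kg/min × 88.22727 kg = 1941 ng/min
1941 ng/min × 60 min/hr = 116460 ng/hr
Rate = 116460 ng/hr ÷ 2583.979 ng/mL = 45.07002 mL/hr
Time remaining = 291.7384 mL ÷ 45.07002 mL/hr = 6.473003 hr

6.5 hours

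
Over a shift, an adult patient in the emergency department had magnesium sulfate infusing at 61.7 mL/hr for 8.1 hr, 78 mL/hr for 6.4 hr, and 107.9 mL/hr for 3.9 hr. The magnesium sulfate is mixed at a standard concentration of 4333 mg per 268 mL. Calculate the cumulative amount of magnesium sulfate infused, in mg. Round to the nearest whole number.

22955 mg

Concentration = 4333 mg ÷ 268 mL = 16.16791 mg/mL
Stage 1: 61.7 mL/hr × 8.1 hr = 499.77 mL → 499.77 mL × 16.16791 mg/mL = 8080.237 mg
Stage 2: 78 mL/hr × 6.4 hr = 499.2 mL → 499.2 mL × 16.16791 mg/mL = 8071.021 mg
Stage 3: 107.9 mL/hr × 3.9 hr = 420.81 mL → 420.81 mL × 16.16791 mg/mL = 6803.618 mg
Total = 8080.237 + 8071.021 + 6803.618 = 22954.88 mg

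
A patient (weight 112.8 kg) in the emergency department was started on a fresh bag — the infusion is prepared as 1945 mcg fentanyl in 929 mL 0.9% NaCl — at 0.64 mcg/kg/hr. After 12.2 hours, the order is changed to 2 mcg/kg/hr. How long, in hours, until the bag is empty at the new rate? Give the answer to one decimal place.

Initial rate:
Dose = 0.64 mcg/kg/hr × 112.8 kg = 72.192 mcg/hr
Concentration = 1945 mcg ÷ 929 mL = 2.093649 mcg/mL
Rate = 72.192 mcg/hr ÷ 2.093649 mcg/mL = 34.48142 mL/hr
Volume infused so far = 34.48142 mL/hr × 12.2 hr = 420.6734 mL
Volume remaining = 929 − 420.6734 = 508.3266 mL
New rate:
Dose = 2 mcg/kg/hr × 112.8 kg = 225.6 mcg/hr
Rate = 225.6 mcg/hr ÷ 2.093649 mcg/mL = 107.7544 mL/hr
Time remaining = 508.3266 mL ÷ 107.7544 mL/hr = 4.717454 hr

4.7 hours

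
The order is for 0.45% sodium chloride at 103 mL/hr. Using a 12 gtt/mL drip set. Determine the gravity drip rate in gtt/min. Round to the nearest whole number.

21 gtt/min

103 mL/hr ÷ 60 min/hr = 1.716667 mL/min
1.716667 mL/min × 12 gtt/mL = 20.6 gtt/min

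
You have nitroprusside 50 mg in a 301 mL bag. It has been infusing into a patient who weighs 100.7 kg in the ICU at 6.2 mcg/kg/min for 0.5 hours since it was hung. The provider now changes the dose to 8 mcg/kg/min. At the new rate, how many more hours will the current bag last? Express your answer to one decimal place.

0.6 hours

Initial rate:
Dose = 6.2 mcg/kg/min × 100.7 kg = 624.34 mcg/min
624.34 mcg/min × 60 min/hr = 37460.4 mcg/hr
Concentration = 50 mg ÷ 301 mL = 0.166113 mg/mL = 166.113 mcg/mL
Rate = 37460.4 mcg/hr ÷ 166.113 mcg/mL = 225.5116 mL/hr
Volume infused so far = 225.5116 mL/hr × 0.5 hr = 112.7558 mL
Volume remaining = 301 − 112.7558 = 188.2442 mL
New rate:
Dose = 8 mcg/kg/min × 100.7 kg = 805.6 mcg/min
805.6 mcg/min × 60 min/hr = 48336 mcg/hr
Rate = 48336 mcg/hr ÷ 166.113 mcg/mL = 290.9827 mL/hr
Time remaining = 188.2442 mL ÷ 290.9827 mL/hr = 0.6469257 hr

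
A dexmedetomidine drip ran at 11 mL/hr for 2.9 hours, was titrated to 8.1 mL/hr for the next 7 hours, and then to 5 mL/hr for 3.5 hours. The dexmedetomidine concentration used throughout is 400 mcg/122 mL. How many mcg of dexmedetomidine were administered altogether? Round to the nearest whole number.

Concentration = 400 mcg ÷ 122 mL = 3.278689 mcg/mL
Stage 1: 11 mL/hr × 2.9 hr = 31.9 mL → 31.9 mL × 3.278689 mcg/mL = 104.5902 mcg
Stage 2: 8.1 mL/hr × 7 hr = 56.7 mL → 56.7 mL × 3.278689 mcg/mL = 185.9016 mcg
Stage 3: 5 mL/hr × 3.5 hr = 17.5 mL → 17.5 mL × 3.278689 mcg/mL = 57.37705 mcg
Total = 104.5902 + 185.9016 + 57.37705 = 347.8689 mcg

348 mcg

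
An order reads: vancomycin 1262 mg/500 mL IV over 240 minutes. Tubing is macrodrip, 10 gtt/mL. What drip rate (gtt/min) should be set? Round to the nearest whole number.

500 mL ÷ (240 min) = 2.083333 mL/min
2.083333 mL/min × 10 gtt/mL = 20.83333 gtt/min

21 gtt/min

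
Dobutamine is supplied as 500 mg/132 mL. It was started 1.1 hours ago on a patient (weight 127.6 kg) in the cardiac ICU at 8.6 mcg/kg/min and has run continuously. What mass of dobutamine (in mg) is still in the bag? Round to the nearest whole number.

Dose = 8.6 mcg/kg/min × 127.6 kg = 1097.36 mcg/min
1097.36 mcg/min × 60 min/hr = 65841.6 mcg/hr
Concentration = 500 mg ÷ 132 mL = 3.787879 mg/mL = 3787.879 mcg/mL
Rate = 65841.6 mcg/hr ÷ 3787.879 mcg/mL = 17.38218 mL/hr
Volume infused = 17.38218 mL/hr × 1.1 hr = 19.1204 mL
Volume remaining = 132 − 19.1204 = 112.8796 mL
Drug remaining = 112.8796 mL × 3787.879 mcg/mL = 427574.2 mcg = 427.5742 mg

428 mg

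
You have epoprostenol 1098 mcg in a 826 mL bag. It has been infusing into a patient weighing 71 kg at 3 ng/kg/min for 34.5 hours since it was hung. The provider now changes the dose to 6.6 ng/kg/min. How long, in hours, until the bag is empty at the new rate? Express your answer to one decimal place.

23.4 hours

Initial rate:
Dose = 3 ng/kg/min × 71 kg = 213 ng/min
213 ng/min × 60 min/hr = 12780 ng/hr
Concentration = 1098 mcg ÷ 826 mL = 1.329298 mcg/mL = 1329.298 ng/mL
Rate = 12780 ng/hr ÷ 1329.298 ng/mL = 9.614098 mL/hr
Volume infused so far = 9.614098 mL/hr × 34.5 hr = 331.6864 mL
Volume remaining = 826 − 331.6864 = 494.3136 mL
New rate:
Dose = 6.6 ng/kg/min × 71 kg = 468.6 ng/min
468.6 ng/min × 60 min/hr = 28116 ng/hr
Rate = 28116 ng/hr ÷ 1329.298 ng/mL = 21.15102 mL/hr
Time remaining = 494.3136 mL ÷ 21.15102 mL/hr = 23.37068 hr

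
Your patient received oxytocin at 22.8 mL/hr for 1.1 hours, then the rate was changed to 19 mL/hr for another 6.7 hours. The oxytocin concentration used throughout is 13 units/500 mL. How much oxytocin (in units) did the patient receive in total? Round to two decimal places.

3.96 units

Concentration = 13 units ÷ 500 mL = 0.026 units/mL
Stage 1: 22.8 mL/hr × 1.1 hr = 25.08 mL → 25.08 mL × 0.026 units/mL = 0.65208 units
Stage 2: 19 mL/hr × 6.7 hr = 127.3 mL → 127.3 mL × 0.026 units/mL = 3.3098 units
Total = 0.65208 + 3.3098 = 3.96188 units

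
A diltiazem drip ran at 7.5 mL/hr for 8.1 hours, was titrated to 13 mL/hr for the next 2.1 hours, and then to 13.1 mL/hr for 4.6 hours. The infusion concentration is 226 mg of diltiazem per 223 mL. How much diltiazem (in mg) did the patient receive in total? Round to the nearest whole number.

Concentration = 226 mg ÷ 223 mL = 1.013453 mg/mL
Stage 1: 7.5 mL/hr × 8.1 hr = 60.75 mL → 60.75 mL × 1.013453 mg/mL = 61.56726 mg
Stage 2: 13 mL/hr × 2.1 hr = 27.3 mL → 27.3 mL × 1.013453 mg/mL = 27.66726 mg
Stage 3: 13.1 mL/hr × 4.6 hr = 60.26 mL → 60.26 mL × 1.013453 mg/mL = 61.07067 mg
Total = 61.56726 + 27.66726 + 61.07067 = 150.3052 mg

150 mg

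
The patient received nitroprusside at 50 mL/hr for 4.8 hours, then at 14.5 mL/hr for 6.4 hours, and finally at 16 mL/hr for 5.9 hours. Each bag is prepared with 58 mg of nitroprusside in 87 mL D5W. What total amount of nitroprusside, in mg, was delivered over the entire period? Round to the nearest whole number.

285 mg

Concentration = 58 mg ÷ 87 mL = 0.6666667 mg/mL
Stage 1: 50 mL/hr × 4.8 hr = 240 mL → 240 mL × 0.6666667 mg/mL = 160 mg
Stage 2: 14.5 mL/hr × 6.4 hr = 92.8 mL → 92.8 mL × 0.6666667 mg/mL = 61.86667 mg
Stage 3: 16 mL/hr × 5.9 hr = 94.4 mL → 94.4 mL × 0.6666667 mg/mL = 62.93333 mg
Total = 160 + 61.86667 + 62.93333 = 284.8 mg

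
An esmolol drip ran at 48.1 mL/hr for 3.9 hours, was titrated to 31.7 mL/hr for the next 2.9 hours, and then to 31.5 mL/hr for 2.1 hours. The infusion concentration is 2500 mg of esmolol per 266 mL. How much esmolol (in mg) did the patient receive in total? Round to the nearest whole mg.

Concentration = 2500 mg ÷ 266 mL = 9.398496 mg/mL
Stage 1: 48.1 mL/hr × 3.9 hr = 187.59 mL → 187.59 mL × 9.398496 mg/mL = 1763.064 mg
Stage 2: 31.7 mL/hr × 2.9 hr = 91.93 mL → 91.93 mL × 9.398496 mg/mL = 864.0038 mg
Stage 3: 31.5 mL/hr × 2.1 hr = 66.15 mL → 66.15 mL × 9.398496 mg/mL = 621.7105 mg
Total = 1763.064 + 864.0038 + 621.7105 = 3248.778 mg

3249 mg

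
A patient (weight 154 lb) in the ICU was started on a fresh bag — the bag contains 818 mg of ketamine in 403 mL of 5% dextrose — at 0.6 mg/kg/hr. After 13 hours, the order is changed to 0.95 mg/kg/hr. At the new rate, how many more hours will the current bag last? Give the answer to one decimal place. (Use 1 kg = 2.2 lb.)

Initial rate:
Weight = 154 lb ÷ 2.2 lb/kg = 70 kg
Dose = 0.6 mg/kg/hr × 70 kg = 42 mg/hr
Concentration = 818 mg ÷ 403 mL = 2.029777 mg/mL
Rate = 42 mg/hr ÷ 2.029777 mg/mL = 20.69193 mL/hr
Volume infused so far = 20.69193 mL/hr × 13 hr = 268.9951 mL
Volume remaining = 403 − 268.9951 = 134.0049 mL
New rate:
Dose = 0.95 mg/kg/hr × 70 kg = 66.5 mg/hr
Rate = 66.5 mg/hr ÷ 2.029777 mg/mL = 32.76222 mL/hr
Time remaining = 134.0049 mL ÷ 32.76222 mL/hr = 4.090226 hr

4.1 hours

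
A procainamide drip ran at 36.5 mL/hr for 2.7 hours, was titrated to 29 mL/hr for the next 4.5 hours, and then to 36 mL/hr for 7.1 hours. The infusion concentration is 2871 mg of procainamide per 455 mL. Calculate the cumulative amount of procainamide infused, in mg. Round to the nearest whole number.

3058 mg

Concentration = 2871 mg ÷ 455 mL = 6.30989 mg/mL
Stage 1: 36.5 mL/hr × 2.7 hr = 98.55 mL → 98.55 mL × 6.30989 mg/mL = 621.8397 mg
Stage 2: 29 mL/hr × 4.5 hr = 130.5 mL → 130.5 mL × 6.30989 mg/mL = 823.4407 mg
Stage 3: 36 mL/hr × 7.1 hr = 255.6 mL → 255.6 mL × 6.30989 mg/mL = 1612.808 mg
Total = 621.8397 + 823.4407 + 1612.808 = 3058.088 mg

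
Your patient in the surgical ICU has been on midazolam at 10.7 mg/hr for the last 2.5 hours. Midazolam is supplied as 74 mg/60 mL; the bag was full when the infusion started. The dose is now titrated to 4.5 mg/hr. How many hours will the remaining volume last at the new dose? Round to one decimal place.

Initial rate:
Concentration = 74 mg ÷ 60 mL = 1.233333 mg/mL
Rate = 10.7 mg/hr ÷ 1.233333 mg/mL = 8.675676 mL/hr
Volume infused so far = 8.675676 mL/hr × 2.5 hr = 21.68919 mL
Volume remaining = 60 − 21.68919 = 38.31081 mL
New rate:
Rate = 4.5 mg/hr ÷ 1.233333 mg/mL = 3.648649 mL/hr
Time remaining = 38.31081 mL ÷ 3.648649 mL/hr = 10.5 hr

10.5 hours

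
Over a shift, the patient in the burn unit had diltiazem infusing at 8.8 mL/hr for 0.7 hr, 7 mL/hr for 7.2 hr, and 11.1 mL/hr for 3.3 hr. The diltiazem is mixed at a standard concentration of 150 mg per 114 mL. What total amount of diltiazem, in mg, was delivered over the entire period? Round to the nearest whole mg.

Concentration = 150 mg ÷ 114 mL = 1.315789 mg/mL
Stage 1: 8.8 mL/hr × 0.7 hr = 6.16 mL → 6.16 mL × 1.315789 mg/mL = 8.105263 mg
Stage 2: 7 mL/hr × 7.2 hr = 50.4 mL → 50.4 mL × 1.315789 mg/mL = 66.31579 mg
Stage 3: 11.1 mL/hr × 3.3 hr = 36.63 mL → 36.63 mL × 1.315789 mg/mL = 48.19737 mg
Total = 8.105263 + 66.31579 + 48.19737 = 122.6184 mg

123 mg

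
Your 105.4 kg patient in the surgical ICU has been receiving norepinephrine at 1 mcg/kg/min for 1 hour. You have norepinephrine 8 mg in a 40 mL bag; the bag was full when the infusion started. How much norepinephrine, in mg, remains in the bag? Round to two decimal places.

Dose = 1 mcg/kg/min × 105.4 kg = 105.4 mcg/min
105.4 mcg/min × 60 min/hr = 6324 mcg/hr
Concentration = 8 mg ÷ 40 mL = 0.2 mg/mL = 200 mcg/mL
Rate = 6324 mcg/hr ÷ 200 mcg/mL = 31.62 mL/hr
Volume infused = 31.62 mL/hr × 1 hr = 31.62 mL
Volume remaining = 40 − 31.62 = 8.38 mL
Drug remaining = 8.38 mL × 200 mcg/mL = 1676 mcg = 1.676 mg

1.68 mg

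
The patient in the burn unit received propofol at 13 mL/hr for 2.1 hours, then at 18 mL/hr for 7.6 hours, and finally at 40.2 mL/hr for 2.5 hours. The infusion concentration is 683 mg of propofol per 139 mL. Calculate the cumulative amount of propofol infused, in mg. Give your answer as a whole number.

1300 mg

Concentration = 683 mg ÷ 139 mL = 4.913669 mg/mL
Stage 1: 13 mL/hr × 2.1 hr = 27.3 mL → 27.3 mL × 4.913669 mg/mL = 134.1432 mg
Stage 2: 18 mL/hr × 7.6 hr = 136.8 mL → 136.8 mL × 4.913669 mg/mL = 672.1899 mg
Stage 3: 40.2 mL/hr × 2.5 hr = 100.5 mL → 100.5 mL × 4.913669 mg/mL = 493.8237 mg
Total = 134.1432 + 672.1899 + 493.8237 = 1300.157 mg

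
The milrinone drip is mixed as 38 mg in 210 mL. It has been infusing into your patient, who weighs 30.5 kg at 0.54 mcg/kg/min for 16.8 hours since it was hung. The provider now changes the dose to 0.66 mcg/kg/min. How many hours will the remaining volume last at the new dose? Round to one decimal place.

Initial rate:
Dose = 0.54 mcg/kg/min × 30.5 kg = 16.47 mcg/min
16.47 mcg/min × 60 min/hr = 988.2 mcg/hr
Concentration = 38 mg ÷ 210 mL = 0.1809524 mg/mL = 180.9524 mcg/mL
Rate = 988.2 mcg/hr ÷ 180.9524 mcg/mL = 5.461105 mL/hr
Volume infused so far = 5.461105 mL/hr × 16.8 hr = 91.74657 mL
Volume remaining = 210 − 91.74657 = 118.2534 mL
New rate:
Dose = 0.66 mcg/kg/min × 30.5 kg = 20.13 mcg/min
20.13 mcg/min × 60 min/hr = 1207.8 mcg/hr
Rate = 1207.8 mcg/hr ÷ 180.9524 mcg/mL = 6.674684 mL/hr
Time remaining = 118.2534 mL ÷ 6.674684 mL/hr = 17.71671 hr

17.7 hours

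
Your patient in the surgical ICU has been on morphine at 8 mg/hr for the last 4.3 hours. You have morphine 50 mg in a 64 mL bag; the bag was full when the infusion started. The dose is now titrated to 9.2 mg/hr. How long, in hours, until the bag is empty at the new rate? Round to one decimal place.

1.7 hours

Initial rate:
Concentration = 50 mg ÷ 64 mL = 0.78125 mg/mL
Rate = 8 mg/hr ÷ 0.78125 mg/mL = 10.24 mL/hr
Volume infused so far = 10.24 mL/hr × 4.3 hr = 44.032 mL
Volume remaining = 64 − 44.032 = 19.968 mL
New rate:
Rate = 9.2 mg/hr ÷ 0.78125 mg/mL = 11.776 mL/hr
Time remaining = 19.968 mL ÷ 11.776 mL/hr = 1.695652 hr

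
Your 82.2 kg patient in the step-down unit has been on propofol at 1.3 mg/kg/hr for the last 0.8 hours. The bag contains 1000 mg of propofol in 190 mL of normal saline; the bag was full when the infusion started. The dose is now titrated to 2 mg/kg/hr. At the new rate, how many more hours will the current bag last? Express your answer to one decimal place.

5.6 hours

Initial rate:
Dose = 1.3 mg/kg/hr × 82.2 kg = 106.86 mg/hr
Concentration = 1000 mg ÷ 190 mL = 5.263158 mg/mL
Rate = 106.86 mg/hr ÷ 5.263158 mg/mL = 20.3034 mL/hr
Volume infused so far = 20.3034 mL/hr × 0.8 hr = 16.24272 mL
Volume remaining = 190 − 16.24272 = 173.7573 mL
New rate:
Dose = 2 mg/kg/hr × 82.2 kg = 164.4 mg/hr
Rate = 164.4 mg/hr ÷ 5.263158 mg/mL = 31.236 mL/hr
Time remaining = 173.7573 mL ÷ 31.236 mL/hr = 5.562725 hr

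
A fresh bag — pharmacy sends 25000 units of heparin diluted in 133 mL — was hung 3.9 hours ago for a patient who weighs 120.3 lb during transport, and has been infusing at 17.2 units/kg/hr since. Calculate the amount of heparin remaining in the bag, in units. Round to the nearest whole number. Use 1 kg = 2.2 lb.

Weight = 120.3 lb ÷ 2.2 lb/kg = 54.68182 kg
Dose = 17.2 units/kg/hr × 54.68182 kg = 940.5273 units/hr
Concentration = 25000 units ÷ 133 mL = 187.9699 units/mL
Rate = 940.5273 units/hr ÷ 187.9699 units/mL = 5.003605 mL/hr
Volume infused = 5.003605 mL/hr × 3.9 hr = 19.51406 mL
Volume remaining = 133 − 19.51406 = 113.4859 mL
Drug remaining = 113.4859 mL × 187.9699 units/mL = 21331.94 units

21332 units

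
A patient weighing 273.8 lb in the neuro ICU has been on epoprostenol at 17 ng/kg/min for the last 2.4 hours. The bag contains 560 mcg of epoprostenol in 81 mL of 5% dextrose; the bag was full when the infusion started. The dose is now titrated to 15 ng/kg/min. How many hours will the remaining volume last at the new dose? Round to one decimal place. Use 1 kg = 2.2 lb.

2.3 hours

Initial rate:
Weight = 273.8 lb ÷ 2.2 lb/kg = 124.4545 kg
Dose = 17 ng/kg/min × 124.4545 kg = 2115.727 ng/min
2115.727 ng/min × 60 min/hr = 126943.6 ng/hr
Concentration = 560 mcg ÷ 81 mL = 6.91358 mcg/mL = 6913.58 ng/mL
Rate = 126943.6 ng/hr ÷ 6913.58 ng/mL = 18.36149 mL/hr
Volume infused so far = 18.36149 mL/hr × 2.4 hr = 44.06758 mL
Volume remaining = 81 − 44.06758 = 36.93242 mL
New rate:
Dose = 15 ng/kg/min × 124.4545 kg = 1866.818 ng/min
1866.818 ng/min × 60 min/hr = 112009.1 ng/hr
Rate = 112009.1 ng/hr ÷ 6913.58 ng/mL = 16.20131 mL/hr
Time remaining = 36.93242 mL ÷ 16.20131 mL/hr = 2.279594 hr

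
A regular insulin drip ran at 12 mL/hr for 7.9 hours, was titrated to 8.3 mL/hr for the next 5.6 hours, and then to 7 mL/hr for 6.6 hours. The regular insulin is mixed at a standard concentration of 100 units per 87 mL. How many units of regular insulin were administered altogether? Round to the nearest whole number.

215 units

Concentration = 100 units ÷ 87 mL = 1.149425 units/mL
Stage 1: 12 mL/hr × 7.9 hr = 94.8 mL → 94.8 mL × 1.149425 units/mL = 108.9655 units
Stage 2: 8.3 mL/hr × 5.6 hr = 46.48 mL → 46.48 mL × 1.149425 units/mL = 53.42529 units
Stage 3: 7 mL/hr × 6.6 hr = 46.2 mL → 46.2 mL × 1.149425 units/mL = 53.10345 units
Total = 108.9655 + 53.42529 + 53.10345 = 215.4943 units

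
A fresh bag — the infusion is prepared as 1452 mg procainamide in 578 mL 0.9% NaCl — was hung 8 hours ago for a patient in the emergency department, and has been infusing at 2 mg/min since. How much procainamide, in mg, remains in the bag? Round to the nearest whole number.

2 mg/min × 60 min/hr = 120 mg/hr
Concentration = 1452 mg ÷ 578 mL = 2.512111 mg/mL
Rate = 120 mg/hr ÷ 2.512111 mg/mL = 47.7686 mL/hr
Volume infused = 47.7686 mL/hr × 8 hr = 382.1488 mL
Volume remaining = 578 − 382.1488 = 195.8512 mL
Drug remaining = 195.8512 mL × 2.512111 mg/mL = 492 mg

492 mg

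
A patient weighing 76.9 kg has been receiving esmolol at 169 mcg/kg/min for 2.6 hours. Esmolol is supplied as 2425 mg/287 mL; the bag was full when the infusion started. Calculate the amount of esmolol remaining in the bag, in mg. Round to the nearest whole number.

Dose = 169 mcg/kg/min × 76.9 kg = 12996.1 mcg/min
12996.1 mcg/min × 60 min/hr = 779766 mcg/hr
Concentration = 2425 mg ÷ 287 mL = 8.449477 mg/mL = 8449.477 mcg/mL
Rate = 779766 mcg/hr ÷ 8449.477 mcg/mL = 92.28571 mL/hr
Volume infused = 92.28571 mL/hr × 2.6 hr = 239.9428 mL
Volume remaining = 287 − 239.9428 = 47.05716 mL
Drug remaining = 47.05716 mL × 8449.477 mcg/mL = 397608.4 mcg = 397.6084 mg

398 mg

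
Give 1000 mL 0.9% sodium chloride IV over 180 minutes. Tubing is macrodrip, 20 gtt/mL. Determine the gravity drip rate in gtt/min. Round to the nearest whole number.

111 gtt/min

1000 mL ÷ (180 min) = 5.555556 mL/min
5.555556 mL/min × 20 gtt/mL = 111.1111 gtt/min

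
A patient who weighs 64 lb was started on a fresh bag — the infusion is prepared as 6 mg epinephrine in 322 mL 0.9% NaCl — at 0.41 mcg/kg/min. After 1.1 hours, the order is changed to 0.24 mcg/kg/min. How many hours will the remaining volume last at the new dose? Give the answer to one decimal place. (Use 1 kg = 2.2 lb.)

Initial rate:
Weight = 64 lb ÷ 2.2 lb/kg = 29.09091 kg
Dose = 0.41 mcg/kg/min × 29.09091 kg = 11.92727 mcg/min
11.92727 mcg/min × 60 min/hr = 715.6364 mcg/hr
Concentration = 6 mg ÷ 322 mL = 0.01863354 mg/mL = 18.63354 mcg/mL
Rate = 715.6364 mcg/hr ÷ 18.63354 mcg/mL = 38.40582 mL/hr
Volume infused so far = 38.40582 mL/hr × 1.1 hr = 42.2464 mL
Volume remaining = 322 − 42.2464 = 279.7536 mL
New rate:
Dose = 0.24 mcg/kg/min × 29.09091 kg = 6.981818 mcg/min
6.981818 mcg/min × 60 min/hr = 418.9091 mcg/hr
Rate = 418.9091 mcg/hr ÷ 18.63354 mcg/mL = 22.48145 mL/hr
Time remaining = 279.7536 mL ÷ 22.48145 mL/hr = 12.44375 hr

12.4 hours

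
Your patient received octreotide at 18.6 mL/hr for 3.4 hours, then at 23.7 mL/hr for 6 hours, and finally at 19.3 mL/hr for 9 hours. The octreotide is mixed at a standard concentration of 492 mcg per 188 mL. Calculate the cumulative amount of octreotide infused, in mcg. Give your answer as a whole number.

992 mcg

Concentration = 492 mcg ÷ 188 mL = 2.617021 mcg/mL
Stage 1: 18.6 mL/hr × 3.4 hr = 63.24 mL → 63.24 mL × 2.617021 mcg/mL = 165.5004 mcg
Stage 2: 23.7 mL/hr × 6 hr = 142.2 mL → 142.2 mL × 2.617021 mcg/mL = 372.1404 mcg
Stage 3: 19.3 mL/hr × 9 hr = 173.7 mL → 173.7 mL × 2.617021 mcg/mL = 454.5766 mcg
Total = 165.5004 + 372.1404 + 454.5766 = 992.2174 mcg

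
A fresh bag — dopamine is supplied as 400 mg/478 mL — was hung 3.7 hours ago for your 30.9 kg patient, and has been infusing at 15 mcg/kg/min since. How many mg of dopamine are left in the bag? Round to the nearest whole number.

297 mg

Dose = 15 mcg/kg/min × 30.9 kg = 463.5 mcg/min
463.5 mcg/min × 60 min/hr = 27810 mcg/hr
Concentration = 400 mg ÷ 478 mL = 0.8368201 mg/mL = 836.8201 mcg/mL
Rate = 27810 mcg/hr ÷ 836.8201 mcg/mL = 33.23295 mL/hr
Volume infused = 33.23295 mL/hr × 3.7 hr = 122.9619 mL
Volume remaining = 478 − 122.9619 = 355.0381 mL
Drug remaining = 355.0381 mL × 836.8201 mcg/mL = 297103 mcg = 297.103 mg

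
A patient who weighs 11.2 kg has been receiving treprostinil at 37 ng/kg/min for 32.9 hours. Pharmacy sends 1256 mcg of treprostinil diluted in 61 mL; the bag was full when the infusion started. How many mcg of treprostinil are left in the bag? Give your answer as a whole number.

438 mcg

Dose = 37 ng/kg/min × 11.2 kg = 414.4 ng/min
414.4 ng/min × 60 min/hr = 24864 ng/hr
Concentration = 1256 mcg ÷ 61 mL = 20.59016 mcg/mL = 20590.16 ng/mL
Rate = 24864 ng/hr ÷ 20590.16 ng/mL = 1.207567 mL/hr
Volume infused = 1.207567 mL/hr × 32.9 hr = 39.72895 mL
Volume remaining = 61 − 39.72895 = 21.27105 mL
Drug remaining = 21.27105 mL × 20590.16 ng/mL = 437974.4 ng = 437.9744 mcg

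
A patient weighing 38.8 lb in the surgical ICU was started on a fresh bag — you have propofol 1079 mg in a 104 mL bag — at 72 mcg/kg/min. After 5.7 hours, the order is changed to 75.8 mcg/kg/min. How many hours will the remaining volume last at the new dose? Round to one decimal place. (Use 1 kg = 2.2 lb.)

Initial rate:
Weight = 38.8 lb ÷ 2.2 lb/kg = 17.63636 kg
Dose = 72 mcg/kg/min × 17.63636 kg = 1269.818 mcg/min
1269.818 mcg/min × 60 min/hr = 76189.09 mcg/hr
Concentration = 1079 mg ÷ 104 mL = 10.375 mg/mL = 10375 mcg/mL
Rate = 76189.09 mcg/hr ÷ 10375 mcg/mL = 7.343527 mL/hr
Volume infused so far = 7.343527 mL/hr × 5.7 hr = 41.8581 mL
Volume remaining = 104 − 41.8581 = 62.1419 mL
New rate:
Dose = 75.8 mcg/kg/min × 17.63636 kg = 1336.836 mcg/min
1336.836 mcg/min × 60 min/hr = 80210.18 mcg/hr
Rate = 80210.18 mcg/hr ÷ 10375 mcg/mL = 7.731102 mL/hr
Time remaining = 62.1419 mL ÷ 7.731102 mL/hr = 8.037909 hr

8.0 hours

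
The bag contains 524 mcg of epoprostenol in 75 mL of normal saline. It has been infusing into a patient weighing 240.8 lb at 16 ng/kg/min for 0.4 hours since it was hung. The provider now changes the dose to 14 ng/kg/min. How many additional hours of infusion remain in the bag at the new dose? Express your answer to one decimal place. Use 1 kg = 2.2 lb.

5.2 hours

Initial rate:
Weight = 240.8 lb ÷ 2.2 lb/kg = 109.4545 kg
Dose = 16 ng/kg/min × 109.4545 kg = 1751.273 ng/min
1751.273 ng/min × 60 min/hr = 105076.4 ng/hr
Concentration = 524 mcg ÷ 75 mL = 6.986667 mcg/mL = 6986.667 ng/mL
Rate = 105076.4 ng/hr ÷ 6986.667 ng/mL = 15.03956 mL/hr
Volume infused so far = 15.03956 mL/hr × 0.4 hr = 6.015822 mL
Volume remaining = 75 − 6.015822 = 68.98418 mL
New rate:
Dose = 14 ng/kg/min × 109.4545 kg = 1532.364 ng/min
1532.364 ng/min × 60 min/hr = 91941.82 ng/hr
Rate = 91941.82 ng/hr ÷ 6986.667 ng/mL = 13.15961 mL/hr
Time remaining = 68.98418 mL ÷ 13.15961 mL/hr = 5.242114 hr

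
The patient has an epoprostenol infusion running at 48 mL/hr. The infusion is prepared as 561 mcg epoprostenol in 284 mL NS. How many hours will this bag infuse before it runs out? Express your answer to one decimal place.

5.9 hours

Duration = 284 mL ÷ 48 mL/hr = 5.916667 hr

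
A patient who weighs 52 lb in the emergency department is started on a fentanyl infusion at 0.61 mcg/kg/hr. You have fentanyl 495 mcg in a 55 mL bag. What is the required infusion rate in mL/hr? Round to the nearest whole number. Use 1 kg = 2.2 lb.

2 mL/hr

Weight = 52 lb ÷ 2.2 lb/kg = 23.63636 kg
Dose = 0.61 mcg/kg/hr × 23.63636 kg = 14.41818 mcg/hr
Concentration = 495 mcg ÷ 55 mL = 9 mcg/mL
Rate = 14.41818 mcg/hr ÷ 9 mcg/mL = 1.60202 mL/hr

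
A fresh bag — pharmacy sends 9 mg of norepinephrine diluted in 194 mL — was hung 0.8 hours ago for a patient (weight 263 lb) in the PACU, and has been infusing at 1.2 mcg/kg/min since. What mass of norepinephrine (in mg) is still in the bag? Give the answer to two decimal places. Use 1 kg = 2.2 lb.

Weight = 263 lb ÷ 2.2 lb/kg = 119.5455 kg
Dose = 1.2 mcg/kg/min × 119.5455 kg = 143.4545 mcg/min
143.4545 mcg/min × 60 min/hr = 8607.273 mcg/hr
Concentration = 9 mg ÷ 194 mL = 0.04639175 mg/mL = 46.39175 mcg/mL
Rate = 8607.273 mcg/hr ÷ 46.39175 mcg/mL = 185.5345 mL/hr
Volume infused = 185.5345 mL/hr × 0.8 hr = 148.4276 mL
Volume remaining = 194 − 148.4276 = 45.57236 mL
Drug remaining = 45.57236 mL × 46.39175 mcg/mL = 2114.182 mcg = 2.114182 mg

2.11 mg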